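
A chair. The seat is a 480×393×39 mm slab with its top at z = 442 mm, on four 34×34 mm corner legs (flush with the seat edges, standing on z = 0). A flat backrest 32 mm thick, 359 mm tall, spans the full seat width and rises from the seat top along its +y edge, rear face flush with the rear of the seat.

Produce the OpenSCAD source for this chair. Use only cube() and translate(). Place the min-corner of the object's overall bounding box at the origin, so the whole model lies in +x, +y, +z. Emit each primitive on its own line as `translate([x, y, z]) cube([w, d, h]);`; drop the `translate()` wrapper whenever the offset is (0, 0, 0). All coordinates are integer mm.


translate([0, 0, 403]) cube([480, 393, 39]);
cube([34, 34, 403]);
translate([446, 0, 0]) cube([34, 34, 403]);
translate([0, 359, 0]) cube([34, 34, 403]);
translate([446, 359, 0]) cube([34, 34, 403]);
translate([0, 361, 442]) cube([480, 32, 359]);


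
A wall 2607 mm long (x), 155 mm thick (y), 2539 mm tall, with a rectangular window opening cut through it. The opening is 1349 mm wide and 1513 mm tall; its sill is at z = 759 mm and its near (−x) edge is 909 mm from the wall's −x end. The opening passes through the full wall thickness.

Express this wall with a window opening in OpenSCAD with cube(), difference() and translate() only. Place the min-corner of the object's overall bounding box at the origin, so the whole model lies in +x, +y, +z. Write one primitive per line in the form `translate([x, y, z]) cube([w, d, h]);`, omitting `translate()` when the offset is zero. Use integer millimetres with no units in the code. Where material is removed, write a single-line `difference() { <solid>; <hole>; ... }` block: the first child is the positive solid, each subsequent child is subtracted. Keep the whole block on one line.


difference() { cube([2607, 155, 2539]); translate([909, 0, 759]) cube([1349, 155, 1513]); }


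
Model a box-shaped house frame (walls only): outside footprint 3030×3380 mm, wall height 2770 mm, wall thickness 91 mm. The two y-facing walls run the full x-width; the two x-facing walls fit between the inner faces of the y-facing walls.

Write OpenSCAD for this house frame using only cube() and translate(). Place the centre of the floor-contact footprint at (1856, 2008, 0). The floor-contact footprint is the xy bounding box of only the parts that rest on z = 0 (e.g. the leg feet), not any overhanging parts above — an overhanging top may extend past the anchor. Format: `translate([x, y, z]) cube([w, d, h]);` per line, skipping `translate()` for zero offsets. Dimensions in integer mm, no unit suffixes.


translate([341, 318, 0]) cube([3030, 91, 2770]);
translate([341, 3607, 0]) cube([3030, 91, 2770]);
translate([341, 409, 0]) cube([91, 3198, 2770]);
translate([3280, 409, 0]) cube([91, 3198, 2770]);


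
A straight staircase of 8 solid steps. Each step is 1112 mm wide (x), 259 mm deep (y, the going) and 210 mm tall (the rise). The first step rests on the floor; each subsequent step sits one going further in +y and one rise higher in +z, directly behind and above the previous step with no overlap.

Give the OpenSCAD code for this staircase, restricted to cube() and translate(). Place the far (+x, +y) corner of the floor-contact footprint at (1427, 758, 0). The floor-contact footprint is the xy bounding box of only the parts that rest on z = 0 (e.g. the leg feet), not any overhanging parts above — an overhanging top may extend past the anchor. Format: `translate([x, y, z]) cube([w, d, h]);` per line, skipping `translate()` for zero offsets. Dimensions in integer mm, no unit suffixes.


translate([315, 499, 0]) cube([1112, 259, 210]);
translate([315, 758, 210]) cube([1112, 259, 210]);
translate([315, 1017, 420]) cube([1112, 259, 210]);
translate([315, 1276, 630]) cube([1112, 259, 210]);
translate([315, 1535, 840]) cube([1112, 259, 210]);
translate([315, 1794, 1050]) cube([1112, 259, 210]);
translate([315, 2053, 1260]) cube([1112, 259, 210]);
translate([315, 2312, 1470]) cube([1112, 259, 210]);


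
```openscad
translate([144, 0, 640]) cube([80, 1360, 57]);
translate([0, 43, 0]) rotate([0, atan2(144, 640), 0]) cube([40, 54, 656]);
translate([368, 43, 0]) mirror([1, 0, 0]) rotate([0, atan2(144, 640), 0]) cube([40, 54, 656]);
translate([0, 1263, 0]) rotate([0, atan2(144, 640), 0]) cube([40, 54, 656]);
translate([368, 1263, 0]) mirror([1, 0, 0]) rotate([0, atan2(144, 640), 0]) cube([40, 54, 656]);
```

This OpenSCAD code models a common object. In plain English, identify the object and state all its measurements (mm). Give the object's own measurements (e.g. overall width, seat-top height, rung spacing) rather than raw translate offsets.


A sawhorse. A 80×1360×57 mm beam (x, y, z) sits on two A-frame leg pairs. Each pair is two raked legs of 40×54 mm section (54 mm along y) splaying symmetrically in x. Each leg rises 640 mm vertically over 144 mm of horizontal reach and is 656 mm long along its own axis. Every leg's outer bottom edge rests on the floor and its outer top edge meets a bottom edge of the beam — the left legs (tilting toward +x) meet the beam's −x bottom edge, the right legs (their mirror images, tilting toward −x) meet its +x bottom edge — so the leg tops tuck under the beam, the beam's underside is 640 mm above the floor, and the feet are 368 mm apart outside-to-outside with the beam centred between them. The two leg pairs are set in 43 mm from either end of the beam.


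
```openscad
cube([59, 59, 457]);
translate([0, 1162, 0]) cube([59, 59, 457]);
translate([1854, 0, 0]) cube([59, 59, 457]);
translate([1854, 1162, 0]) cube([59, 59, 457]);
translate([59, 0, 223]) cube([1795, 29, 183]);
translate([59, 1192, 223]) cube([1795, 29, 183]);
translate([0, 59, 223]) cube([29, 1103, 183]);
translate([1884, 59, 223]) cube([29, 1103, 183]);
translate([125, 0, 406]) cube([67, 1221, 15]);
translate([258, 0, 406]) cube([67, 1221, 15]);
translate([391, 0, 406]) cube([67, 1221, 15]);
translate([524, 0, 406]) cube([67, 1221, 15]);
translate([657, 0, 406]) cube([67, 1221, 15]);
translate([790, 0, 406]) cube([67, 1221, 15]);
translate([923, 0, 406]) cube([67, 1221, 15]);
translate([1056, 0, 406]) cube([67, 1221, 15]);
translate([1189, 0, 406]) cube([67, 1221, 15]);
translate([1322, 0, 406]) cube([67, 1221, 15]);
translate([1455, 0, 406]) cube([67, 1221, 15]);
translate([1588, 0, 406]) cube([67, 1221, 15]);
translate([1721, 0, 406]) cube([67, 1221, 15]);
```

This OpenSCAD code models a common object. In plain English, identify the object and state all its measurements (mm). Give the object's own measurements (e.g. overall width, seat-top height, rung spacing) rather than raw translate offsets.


A bed frame 1913 mm long (x) by 1221 mm wide (y). Four 59×59 mm corner posts, 457 mm tall, at the corners of the footprint. Four rails of 29 mm thickness and 183 mm height run between adjacent posts with their undersides at z = 223 mm, their outer faces flush with the outside of the frame (the two x-running rails run between the posts' inner faces; the two y-running rails run between the posts' inner faces). 13 slats, each 67 mm wide (x) and 15 mm thick, lie across the top of the two x-running rails, running the full 1221 mm width of the frame in y; along x they sit between the end posts with a 66 mm gap after the −x posts and between neighbouring slats and before the +x posts.


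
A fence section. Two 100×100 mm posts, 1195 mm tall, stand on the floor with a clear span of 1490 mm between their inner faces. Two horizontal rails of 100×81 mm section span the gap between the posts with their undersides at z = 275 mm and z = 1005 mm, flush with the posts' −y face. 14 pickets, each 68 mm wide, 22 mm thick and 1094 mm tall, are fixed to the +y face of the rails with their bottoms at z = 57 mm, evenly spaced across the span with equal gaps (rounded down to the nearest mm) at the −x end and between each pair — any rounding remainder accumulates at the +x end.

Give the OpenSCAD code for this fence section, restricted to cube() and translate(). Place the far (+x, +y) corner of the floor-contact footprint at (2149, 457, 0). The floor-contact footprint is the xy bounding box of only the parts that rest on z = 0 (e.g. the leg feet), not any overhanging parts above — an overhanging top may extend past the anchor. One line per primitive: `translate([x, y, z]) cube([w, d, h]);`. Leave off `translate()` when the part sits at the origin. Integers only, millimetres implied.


translate([459, 357, 0]) cube([100, 100, 1195]);
translate([2049, 357, 0]) cube([100, 100, 1195]);
translate([559, 357, 275]) cube([1490, 100, 81]);
translate([559, 357, 1005]) cube([1490, 100, 81]);
translate([594, 457, 57]) cube([68, 22, 1094]);
translate([697, 457, 57]) cube([68, 22, 1094]);
translate([800, 457, 57]) cube([68, 22, 1094]);
translate([903, 457, 57]) cube([68, 22, 1094]);
translate([1006, 457, 57]) cube([68, 22, 1094]);
translate([1109, 457, 57]) cube([68, 22, 1094]);
translate([1212, 457, 57]) cube([68, 22, 1094]);
translate([1315, 457, 57]) cube([68, 22, 1094]);
translate([1418, 457, 57]) cube([68, 22, 1094]);
translate([1521, 457, 57]) cube([68, 22, 1094]);
translate([1624, 457, 57]) cube([68, 22, 1094]);
translate([1727, 457, 57]) cube([68, 22, 1094]);
translate([1830, 457, 57]) cube([68, 22, 1094]);
translate([1933, 457, 57]) cube([68, 22, 1094]);


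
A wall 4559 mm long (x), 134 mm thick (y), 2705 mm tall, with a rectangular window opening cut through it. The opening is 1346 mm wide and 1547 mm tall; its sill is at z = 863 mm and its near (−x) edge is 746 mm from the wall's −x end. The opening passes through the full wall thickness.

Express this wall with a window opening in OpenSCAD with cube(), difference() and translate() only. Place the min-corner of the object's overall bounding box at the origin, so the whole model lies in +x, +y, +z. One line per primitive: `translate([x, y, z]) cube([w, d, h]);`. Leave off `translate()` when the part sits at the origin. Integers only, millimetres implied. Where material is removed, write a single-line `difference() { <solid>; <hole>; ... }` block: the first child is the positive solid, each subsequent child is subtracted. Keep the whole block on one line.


difference() { cube([4559, 134, 2705]); translate([746, 0, 863]) cube([1346, 134, 1547]); }


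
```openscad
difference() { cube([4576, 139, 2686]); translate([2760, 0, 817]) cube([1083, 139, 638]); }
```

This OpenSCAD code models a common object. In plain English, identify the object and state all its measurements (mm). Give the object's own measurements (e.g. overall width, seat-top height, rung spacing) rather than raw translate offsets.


A wall 4576 mm long (x), 139 mm thick (y), 2686 mm tall, with a rectangular window opening cut through it. The opening is 1083 mm wide and 638 mm tall; its sill is at z = 817 mm and its near (−x) edge is 2760 mm from the wall's −x end. The opening passes through the full wall thickness.


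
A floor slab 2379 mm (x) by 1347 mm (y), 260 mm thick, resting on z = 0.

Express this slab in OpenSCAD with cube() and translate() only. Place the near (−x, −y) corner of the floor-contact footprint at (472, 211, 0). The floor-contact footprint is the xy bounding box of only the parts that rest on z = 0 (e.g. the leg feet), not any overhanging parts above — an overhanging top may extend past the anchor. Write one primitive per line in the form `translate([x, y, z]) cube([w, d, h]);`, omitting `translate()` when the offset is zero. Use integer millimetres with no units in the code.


translate([472, 211, 0]) cube([2379, 1347, 260]);


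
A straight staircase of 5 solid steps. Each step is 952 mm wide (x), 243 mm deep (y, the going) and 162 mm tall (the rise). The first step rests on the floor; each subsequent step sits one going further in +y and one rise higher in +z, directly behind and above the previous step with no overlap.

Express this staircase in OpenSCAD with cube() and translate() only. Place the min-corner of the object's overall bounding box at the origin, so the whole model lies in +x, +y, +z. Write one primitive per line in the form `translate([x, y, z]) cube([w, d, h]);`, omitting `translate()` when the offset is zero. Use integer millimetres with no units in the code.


cube([952, 243, 162]);
translate([0, 243, 162]) cube([952, 243, 162]);
translate([0, 486, 324]) cube([952, 243, 162]);
translate([0, 729, 486]) cube([952, 243, 162]);
translate([0, 972, 648]) cube([952, 243, 162]);


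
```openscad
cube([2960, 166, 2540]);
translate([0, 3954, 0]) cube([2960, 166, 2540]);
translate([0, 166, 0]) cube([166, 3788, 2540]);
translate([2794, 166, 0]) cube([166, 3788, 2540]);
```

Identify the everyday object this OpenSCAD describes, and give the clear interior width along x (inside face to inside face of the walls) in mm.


A house (or room) frame. The interior width is 2628 mm.

Four 2540 mm walls enclosing a rectangle with no floor or roof — a room or house frame. Outside width is 2960 mm and wall thickness is 166 mm, so the interior width is 2960 − 2 × 166 = 2628 mm.


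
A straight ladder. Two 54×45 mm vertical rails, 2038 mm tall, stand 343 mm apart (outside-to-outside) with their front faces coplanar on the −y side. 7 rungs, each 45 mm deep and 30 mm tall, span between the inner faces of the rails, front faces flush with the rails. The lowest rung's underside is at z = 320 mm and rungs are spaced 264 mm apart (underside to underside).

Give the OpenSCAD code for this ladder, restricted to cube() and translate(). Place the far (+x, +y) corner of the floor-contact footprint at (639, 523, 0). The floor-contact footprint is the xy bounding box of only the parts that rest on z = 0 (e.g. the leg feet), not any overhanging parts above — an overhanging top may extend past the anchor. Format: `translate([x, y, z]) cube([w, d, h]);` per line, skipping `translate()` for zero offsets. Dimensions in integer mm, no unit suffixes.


translate([296, 478, 0]) cube([54, 45, 2038]);
translate([585, 478, 0]) cube([54, 45, 2038]);
translate([350, 478, 320]) cube([235, 45, 30]);
translate([350, 478, 584]) cube([235, 45, 30]);
translate([350, 478, 848]) cube([235, 45, 30]);
translate([350, 478, 1112]) cube([235, 45, 30]);
translate([350, 478, 1376]) cube([235, 45, 30]);
translate([350, 478, 1640]) cube([235, 45, 30]);
translate([350, 478, 1904]) cube([235, 45, 30]);


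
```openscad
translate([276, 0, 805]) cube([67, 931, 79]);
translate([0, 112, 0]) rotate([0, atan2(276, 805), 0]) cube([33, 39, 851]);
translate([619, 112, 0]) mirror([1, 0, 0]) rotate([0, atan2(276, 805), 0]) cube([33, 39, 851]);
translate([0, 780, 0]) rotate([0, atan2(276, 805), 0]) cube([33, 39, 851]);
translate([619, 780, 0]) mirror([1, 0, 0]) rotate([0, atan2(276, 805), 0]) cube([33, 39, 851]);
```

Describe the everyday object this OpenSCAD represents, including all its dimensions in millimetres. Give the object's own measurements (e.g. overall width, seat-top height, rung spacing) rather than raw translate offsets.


A sawhorse. A 67×931×79 mm beam (x, y, z) sits on two A-frame leg pairs. Each pair is two raked legs of 33×39 mm section (39 mm along y) splaying symmetrically in x. Each leg rises 805 mm vertically over 276 mm of horizontal reach and is 851 mm long along its own axis. Every leg's outer bottom edge rests on the floor and its outer top edge meets a bottom edge of the beam — the left legs (tilting toward +x) meet the beam's −x bottom edge, the right legs (their mirror images, tilting toward −x) meet its +x bottom edge — so the leg tops tuck under the beam, the beam's underside is 805 mm above the floor, and the feet are 619 mm apart outside-to-outside with the beam centred between them. The two leg pairs are set in 112 mm from either end of the beam.


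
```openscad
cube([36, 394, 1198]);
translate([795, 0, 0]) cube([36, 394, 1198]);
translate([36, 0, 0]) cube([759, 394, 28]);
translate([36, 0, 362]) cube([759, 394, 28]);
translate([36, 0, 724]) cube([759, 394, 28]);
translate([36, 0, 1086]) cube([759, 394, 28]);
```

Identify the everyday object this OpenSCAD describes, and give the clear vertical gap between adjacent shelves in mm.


A bookshelf. The clear shelf gap is 334 mm.

Two tall side panels with 4 horizontal boards between them — a bookshelf. The first two shelf undersides are at z = 0 and z = 362; with shelf thickness 28, the clear gap is 362 − 0 − 28 = 334 mm.


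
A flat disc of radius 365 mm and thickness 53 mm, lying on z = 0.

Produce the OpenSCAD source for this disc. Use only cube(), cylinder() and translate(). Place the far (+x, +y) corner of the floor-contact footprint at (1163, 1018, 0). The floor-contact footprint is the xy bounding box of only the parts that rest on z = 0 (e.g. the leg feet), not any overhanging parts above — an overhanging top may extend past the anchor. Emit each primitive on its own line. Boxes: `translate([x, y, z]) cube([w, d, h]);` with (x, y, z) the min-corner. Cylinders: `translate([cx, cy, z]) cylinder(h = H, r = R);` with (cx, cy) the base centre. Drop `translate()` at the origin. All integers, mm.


translate([798, 653, 0]) cylinder(h = 53, r = 365);


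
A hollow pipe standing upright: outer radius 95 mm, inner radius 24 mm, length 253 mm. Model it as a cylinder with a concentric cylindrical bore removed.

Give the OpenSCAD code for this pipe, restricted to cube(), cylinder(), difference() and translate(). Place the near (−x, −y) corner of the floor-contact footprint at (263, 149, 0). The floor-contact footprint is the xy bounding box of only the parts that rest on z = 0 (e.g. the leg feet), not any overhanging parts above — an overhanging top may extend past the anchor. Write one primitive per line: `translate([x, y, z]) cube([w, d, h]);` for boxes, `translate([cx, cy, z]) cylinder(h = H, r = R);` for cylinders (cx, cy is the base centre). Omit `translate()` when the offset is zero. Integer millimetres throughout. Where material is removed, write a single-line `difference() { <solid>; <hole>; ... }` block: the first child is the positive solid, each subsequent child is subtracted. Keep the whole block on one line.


difference() { translate([358, 244, 0]) cylinder(h = 253, r = 95); translate([358, 244, 0]) cylinder(h = 253, r = 24); }


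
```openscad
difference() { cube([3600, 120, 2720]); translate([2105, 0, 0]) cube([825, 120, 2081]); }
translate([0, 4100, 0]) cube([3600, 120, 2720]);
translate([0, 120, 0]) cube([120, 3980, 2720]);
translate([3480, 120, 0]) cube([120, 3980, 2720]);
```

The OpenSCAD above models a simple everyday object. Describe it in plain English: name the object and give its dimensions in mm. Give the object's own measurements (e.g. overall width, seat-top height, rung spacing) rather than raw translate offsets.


A single room: four walls, each 2720 mm tall and 120 mm thick, enclosing an outside footprint 3600×4220 mm (x × y), no floor or roof. The front and back walls (−y and +y sides) run the full x-width; the side walls fit between their inner faces. A door opening 825 mm wide and 2081 mm tall is cut through the front wall from the floor up, its −x edge 2105 mm from the wall's −x end.


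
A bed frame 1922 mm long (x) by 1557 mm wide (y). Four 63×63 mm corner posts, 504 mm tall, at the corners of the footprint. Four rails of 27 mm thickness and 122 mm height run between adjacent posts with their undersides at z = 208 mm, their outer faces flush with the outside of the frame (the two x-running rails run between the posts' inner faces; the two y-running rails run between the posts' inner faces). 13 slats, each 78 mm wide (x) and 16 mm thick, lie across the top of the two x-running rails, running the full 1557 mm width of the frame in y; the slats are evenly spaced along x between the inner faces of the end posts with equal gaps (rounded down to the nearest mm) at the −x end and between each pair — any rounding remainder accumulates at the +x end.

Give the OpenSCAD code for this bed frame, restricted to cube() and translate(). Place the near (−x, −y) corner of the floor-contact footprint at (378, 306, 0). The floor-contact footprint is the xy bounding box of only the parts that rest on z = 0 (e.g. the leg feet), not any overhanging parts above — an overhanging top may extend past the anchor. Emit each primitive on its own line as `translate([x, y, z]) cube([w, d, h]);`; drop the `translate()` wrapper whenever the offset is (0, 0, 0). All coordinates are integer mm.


translate([378, 306, 0]) cube([63, 63, 504]);
translate([378, 1800, 0]) cube([63, 63, 504]);
translate([2237, 306, 0]) cube([63, 63, 504]);
translate([2237, 1800, 0]) cube([63, 63, 504]);
translate([441, 306, 208]) cube([1796, 27, 122]);
translate([441, 1836, 208]) cube([1796, 27, 122]);
translate([378, 369, 208]) cube([27, 1431, 122]);
translate([2273, 369, 208]) cube([27, 1431, 122]);
translate([496, 306, 330]) cube([78, 1557, 16]);
translate([629, 306, 330]) cube([78, 1557, 16]);
translate([762, 306, 330]) cube([78, 1557, 16]);
translate([895, 306, 330]) cube([78, 1557, 16]);
translate([1028, 306, 330]) cube([78, 1557, 16]);
translate([1161, 306, 330]) cube([78, 1557, 16]);
translate([1294, 306, 330]) cube([78, 1557, 16]);
translate([1427, 306, 330]) cube([78, 1557, 16]);
translate([1560, 306, 330]) cube([78, 1557, 16]);
translate([1693, 306, 330]) cube([78, 1557, 16]);
translate([1826, 306, 330]) cube([78, 1557, 16]);
translate([1959, 306, 330]) cube([78, 1557, 16]);
translate([2092, 306, 330]) cube([78, 1557, 16]);


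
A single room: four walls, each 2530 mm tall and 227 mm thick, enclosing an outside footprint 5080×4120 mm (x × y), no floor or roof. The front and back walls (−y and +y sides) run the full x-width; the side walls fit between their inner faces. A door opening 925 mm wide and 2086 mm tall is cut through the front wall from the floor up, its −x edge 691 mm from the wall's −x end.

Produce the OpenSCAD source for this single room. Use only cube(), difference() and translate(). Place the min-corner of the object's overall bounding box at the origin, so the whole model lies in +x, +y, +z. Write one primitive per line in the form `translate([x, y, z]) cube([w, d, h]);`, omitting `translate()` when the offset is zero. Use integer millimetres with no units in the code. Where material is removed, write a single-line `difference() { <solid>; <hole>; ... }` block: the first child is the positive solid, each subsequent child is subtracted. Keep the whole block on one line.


difference() { cube([5080, 227, 2530]); translate([691, 0, 0]) cube([925, 227, 2086]); }
translate([0, 3893, 0]) cube([5080, 227, 2530]);
translate([0, 227, 0]) cube([227, 3666, 2530]);
translate([4853, 227, 0]) cube([227, 3666, 2530]);


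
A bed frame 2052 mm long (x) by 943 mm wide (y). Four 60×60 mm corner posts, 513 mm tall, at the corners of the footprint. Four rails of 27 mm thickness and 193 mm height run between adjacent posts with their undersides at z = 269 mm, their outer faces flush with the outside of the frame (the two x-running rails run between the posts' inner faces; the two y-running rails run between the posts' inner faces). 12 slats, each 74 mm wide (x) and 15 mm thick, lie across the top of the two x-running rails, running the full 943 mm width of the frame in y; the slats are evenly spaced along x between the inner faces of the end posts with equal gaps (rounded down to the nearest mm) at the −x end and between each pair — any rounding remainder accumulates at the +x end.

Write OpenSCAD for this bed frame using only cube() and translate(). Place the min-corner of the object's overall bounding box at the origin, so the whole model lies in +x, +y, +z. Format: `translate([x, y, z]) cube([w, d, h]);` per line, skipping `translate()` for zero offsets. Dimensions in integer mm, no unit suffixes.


cube([60, 60, 513]);
translate([0, 883, 0]) cube([60, 60, 513]);
translate([1992, 0, 0]) cube([60, 60, 513]);
translate([1992, 883, 0]) cube([60, 60, 513]);
translate([60, 0, 269]) cube([1932, 27, 193]);
translate([60, 916, 269]) cube([1932, 27, 193]);
translate([0, 60, 269]) cube([27, 823, 193]);
translate([2025, 60, 269]) cube([27, 823, 193]);
translate([140, 0, 462]) cube([74, 943, 15]);
translate([294, 0, 462]) cube([74, 943, 15]);
translate([448, 0, 462]) cube([74, 943, 15]);
translate([602, 0, 462]) cube([74, 943, 15]);
translate([756, 0, 462]) cube([74, 943, 15]);
translate([910, 0, 462]) cube([74, 943, 15]);
translate([1064, 0, 462]) cube([74, 943, 15]);
translate([1218, 0, 462]) cube([74, 943, 15]);
translate([1372, 0, 462]) cube([74, 943, 15]);
translate([1526, 0, 462]) cube([74, 943, 15]);
translate([1680, 0, 462]) cube([74, 943, 15]);
translate([1834, 0, 462]) cube([74, 943, 15]);


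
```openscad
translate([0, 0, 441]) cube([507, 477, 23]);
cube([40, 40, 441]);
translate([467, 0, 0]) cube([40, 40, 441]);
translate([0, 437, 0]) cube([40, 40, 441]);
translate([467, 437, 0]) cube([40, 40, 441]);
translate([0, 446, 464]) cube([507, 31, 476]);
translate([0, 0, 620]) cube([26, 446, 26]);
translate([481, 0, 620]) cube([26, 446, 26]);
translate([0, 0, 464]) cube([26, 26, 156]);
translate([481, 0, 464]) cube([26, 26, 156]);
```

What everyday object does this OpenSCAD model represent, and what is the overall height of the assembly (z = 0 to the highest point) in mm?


A chair. The overall height is 940 mm.

A slab on four corner posts with a tall panel at the back — a chair. The seat slab sits at z = 441 with thickness 23, and the 476 mm backrest starts at the seat top, so the overall height is 441 + 23 + 476 = 940 mm.


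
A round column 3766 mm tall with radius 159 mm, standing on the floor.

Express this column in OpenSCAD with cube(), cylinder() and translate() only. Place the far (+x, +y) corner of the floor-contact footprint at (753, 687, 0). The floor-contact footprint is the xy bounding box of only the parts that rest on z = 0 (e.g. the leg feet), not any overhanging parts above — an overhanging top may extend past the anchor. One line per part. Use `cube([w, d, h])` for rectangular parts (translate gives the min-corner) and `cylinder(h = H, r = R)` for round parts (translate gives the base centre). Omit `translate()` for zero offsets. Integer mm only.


translate([594, 528, 0]) cylinder(h = 3766, r = 159);


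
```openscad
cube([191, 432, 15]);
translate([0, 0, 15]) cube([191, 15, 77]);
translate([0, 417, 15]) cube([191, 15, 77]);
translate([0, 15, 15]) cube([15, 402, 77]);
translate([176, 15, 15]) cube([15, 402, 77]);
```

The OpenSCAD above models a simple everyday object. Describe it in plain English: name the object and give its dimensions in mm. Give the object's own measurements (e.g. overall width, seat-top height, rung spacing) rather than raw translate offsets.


An open-topped rectangular box: outside dimensions 191×432×92 mm, with a uniform wall and base thickness of 15 mm. The base is a full 191×432 slab on the floor; four walls sit on top of the base. The front and back walls (the −y and +y sides) span the full width; the two side walls fit between them.


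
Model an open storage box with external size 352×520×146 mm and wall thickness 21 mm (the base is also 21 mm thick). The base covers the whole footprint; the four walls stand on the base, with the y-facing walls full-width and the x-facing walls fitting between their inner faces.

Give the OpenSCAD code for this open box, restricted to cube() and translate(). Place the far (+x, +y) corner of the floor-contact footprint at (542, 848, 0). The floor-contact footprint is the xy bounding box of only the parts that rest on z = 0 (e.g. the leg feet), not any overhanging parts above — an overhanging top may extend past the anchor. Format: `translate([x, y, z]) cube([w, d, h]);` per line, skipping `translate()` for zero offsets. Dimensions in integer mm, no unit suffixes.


translate([190, 328, 0]) cube([352, 520, 21]);
translate([190, 328, 21]) cube([352, 21, 125]);
translate([190, 827, 21]) cube([352, 21, 125]);
translate([190, 349, 21]) cube([21, 478, 125]);
translate([521, 349, 21]) cube([21, 478, 125]);


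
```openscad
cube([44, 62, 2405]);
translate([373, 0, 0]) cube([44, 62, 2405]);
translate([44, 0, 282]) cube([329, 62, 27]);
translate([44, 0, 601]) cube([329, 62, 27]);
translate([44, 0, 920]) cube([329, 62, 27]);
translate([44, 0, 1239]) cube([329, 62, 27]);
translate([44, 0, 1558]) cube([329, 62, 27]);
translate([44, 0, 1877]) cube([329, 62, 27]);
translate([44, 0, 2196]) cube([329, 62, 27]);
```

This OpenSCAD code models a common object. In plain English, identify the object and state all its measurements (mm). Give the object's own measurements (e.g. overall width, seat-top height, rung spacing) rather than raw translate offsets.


A straight ladder. Two 44×62 mm vertical rails, 2405 mm tall, stand 417 mm apart (outside-to-outside) with their front faces coplanar on the −y side. 7 rungs, each 62 mm deep and 27 mm tall, span between the inner faces of the rails, front faces flush with the rails. The lowest rung's underside is at z = 282 mm and rungs are spaced 319 mm apart (underside to underside).


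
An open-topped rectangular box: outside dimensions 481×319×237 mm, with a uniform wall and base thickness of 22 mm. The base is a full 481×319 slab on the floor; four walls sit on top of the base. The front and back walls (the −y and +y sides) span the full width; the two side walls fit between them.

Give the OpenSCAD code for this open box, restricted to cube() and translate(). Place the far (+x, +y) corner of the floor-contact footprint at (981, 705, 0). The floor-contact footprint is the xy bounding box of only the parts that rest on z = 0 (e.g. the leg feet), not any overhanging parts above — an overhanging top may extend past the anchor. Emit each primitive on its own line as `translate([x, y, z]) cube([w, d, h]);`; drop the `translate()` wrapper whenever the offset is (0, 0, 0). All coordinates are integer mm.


translate([500, 386, 0]) cube([481, 319, 22]);
translate([500, 386, 22]) cube([481, 22, 215]);
translate([500, 683, 22]) cube([481, 22, 215]);
translate([500, 408, 22]) cube([22, 275, 215]);
translate([959, 408, 22]) cube([22, 275, 215]);


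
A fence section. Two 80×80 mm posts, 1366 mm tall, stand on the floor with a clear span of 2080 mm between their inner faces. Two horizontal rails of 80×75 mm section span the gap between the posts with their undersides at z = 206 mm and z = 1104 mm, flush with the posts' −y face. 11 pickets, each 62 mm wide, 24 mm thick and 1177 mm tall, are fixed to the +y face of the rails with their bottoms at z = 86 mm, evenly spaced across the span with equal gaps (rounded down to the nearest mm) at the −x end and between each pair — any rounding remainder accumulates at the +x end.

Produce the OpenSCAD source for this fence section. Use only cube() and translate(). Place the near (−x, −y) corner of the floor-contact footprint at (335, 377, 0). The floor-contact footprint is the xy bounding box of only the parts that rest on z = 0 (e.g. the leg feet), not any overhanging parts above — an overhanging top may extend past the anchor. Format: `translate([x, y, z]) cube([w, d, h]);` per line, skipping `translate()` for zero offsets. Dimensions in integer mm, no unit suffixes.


translate([335, 377, 0]) cube([80, 80, 1366]);
translate([2495, 377, 0]) cube([80, 80, 1366]);
translate([415, 377, 206]) cube([2080, 80, 75]);
translate([415, 377, 1104]) cube([2080, 80, 75]);
translate([531, 457, 86]) cube([62, 24, 1177]);
translate([709, 457, 86]) cube([62, 24, 1177]);
translate([887, 457, 86]) cube([62, 24, 1177]);
translate([1065, 457, 86]) cube([62, 24, 1177]);
translate([1243, 457, 86]) cube([62, 24, 1177]);
translate([1421, 457, 86]) cube([62, 24, 1177]);
translate([1599, 457, 86]) cube([62, 24, 1177]);
translate([1777, 457, 86]) cube([62, 24, 1177]);
translate([1955, 457, 86]) cube([62, 24, 1177]);
translate([2133, 457, 86]) cube([62, 24, 1177]);
translate([2311, 457, 86]) cube([62, 24, 1177]);


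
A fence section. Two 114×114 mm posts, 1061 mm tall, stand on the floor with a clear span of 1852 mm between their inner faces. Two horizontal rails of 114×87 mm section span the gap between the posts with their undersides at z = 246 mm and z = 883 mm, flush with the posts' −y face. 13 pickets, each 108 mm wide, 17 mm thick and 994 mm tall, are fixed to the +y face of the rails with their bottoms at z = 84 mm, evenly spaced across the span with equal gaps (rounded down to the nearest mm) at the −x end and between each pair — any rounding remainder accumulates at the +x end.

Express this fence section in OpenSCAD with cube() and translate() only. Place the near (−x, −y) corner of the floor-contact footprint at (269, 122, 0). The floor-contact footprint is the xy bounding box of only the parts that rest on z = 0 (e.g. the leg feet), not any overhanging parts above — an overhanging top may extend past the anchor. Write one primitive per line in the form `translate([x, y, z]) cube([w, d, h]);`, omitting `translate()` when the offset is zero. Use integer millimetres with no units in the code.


translate([269, 122, 0]) cube([114, 114, 1061]);
translate([2235, 122, 0]) cube([114, 114, 1061]);
translate([383, 122, 246]) cube([1852, 114, 87]);
translate([383, 122, 883]) cube([1852, 114, 87]);
translate([415, 236, 84]) cube([108, 17, 994]);
translate([555, 236, 84]) cube([108, 17, 994]);
translate([695, 236, 84]) cube([108, 17, 994]);
translate([835, 236, 84]) cube([108, 17, 994]);
translate([975, 236, 84]) cube([108, 17, 994]);
translate([1115, 236, 84]) cube([108, 17, 994]);
translate([1255, 236, 84]) cube([108, 17, 994]);
translate([1395, 236, 84]) cube([108, 17, 994]);
translate([1535, 236, 84]) cube([108, 17, 994]);
translate([1675, 236, 84]) cube([108, 17, 994]);
translate([1815, 236, 84]) cube([108, 17, 994]);
translate([1955, 236, 84]) cube([108, 17, 994]);
translate([2095, 236, 84]) cube([108, 17, 994]);


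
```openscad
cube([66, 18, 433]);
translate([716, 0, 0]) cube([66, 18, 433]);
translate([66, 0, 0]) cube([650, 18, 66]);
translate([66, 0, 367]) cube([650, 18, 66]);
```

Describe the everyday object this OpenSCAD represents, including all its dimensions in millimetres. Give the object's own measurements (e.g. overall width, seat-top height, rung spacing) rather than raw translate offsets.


A rectangular picture frame lying in the x–z plane (depth along y). The opening is 650 mm wide (x) by 301 mm tall (z), surrounded by a border 66 mm wide on all four sides. The frame is 18 mm deep and is made of two full-height vertical stiles with two horizontal rails fitted between them.


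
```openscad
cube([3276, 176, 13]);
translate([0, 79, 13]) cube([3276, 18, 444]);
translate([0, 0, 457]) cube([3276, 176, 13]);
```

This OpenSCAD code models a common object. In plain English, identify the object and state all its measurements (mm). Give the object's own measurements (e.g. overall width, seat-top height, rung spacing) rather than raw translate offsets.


An I-beam lying along x, 3276 mm long. Overall section height 470 mm. Two flanges 176 mm wide (y) and 13 mm thick, one on the floor and one at the top; a web 18 mm thick runs between them, centred on the flange width.


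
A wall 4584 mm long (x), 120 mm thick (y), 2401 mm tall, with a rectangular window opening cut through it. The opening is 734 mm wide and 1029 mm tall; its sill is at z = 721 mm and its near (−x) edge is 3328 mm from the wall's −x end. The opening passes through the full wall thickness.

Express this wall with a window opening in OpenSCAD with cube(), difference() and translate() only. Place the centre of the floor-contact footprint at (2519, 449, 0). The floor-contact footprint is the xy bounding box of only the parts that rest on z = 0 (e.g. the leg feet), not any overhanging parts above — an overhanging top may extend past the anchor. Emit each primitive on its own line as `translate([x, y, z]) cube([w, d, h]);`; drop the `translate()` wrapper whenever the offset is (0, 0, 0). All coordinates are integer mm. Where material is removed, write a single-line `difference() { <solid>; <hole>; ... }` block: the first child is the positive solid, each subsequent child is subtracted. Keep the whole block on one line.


difference() { translate([227, 389, 0]) cube([4584, 120, 2401]); translate([3555, 389, 721]) cube([734, 120, 1029]); }


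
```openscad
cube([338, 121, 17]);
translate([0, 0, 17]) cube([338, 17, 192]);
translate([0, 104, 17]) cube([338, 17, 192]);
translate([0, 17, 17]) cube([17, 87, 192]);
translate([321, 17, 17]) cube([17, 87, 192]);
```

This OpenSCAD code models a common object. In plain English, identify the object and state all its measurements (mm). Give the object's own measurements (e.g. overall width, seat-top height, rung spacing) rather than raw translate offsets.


An open-topped rectangular box: outside dimensions 338×121×209 mm, with a uniform wall and base thickness of 17 mm. The base is a full 338×121 slab on the floor; four walls sit on top of the base. The front and back walls (the −y and +y sides) span the full width; the two side walls fit between them.


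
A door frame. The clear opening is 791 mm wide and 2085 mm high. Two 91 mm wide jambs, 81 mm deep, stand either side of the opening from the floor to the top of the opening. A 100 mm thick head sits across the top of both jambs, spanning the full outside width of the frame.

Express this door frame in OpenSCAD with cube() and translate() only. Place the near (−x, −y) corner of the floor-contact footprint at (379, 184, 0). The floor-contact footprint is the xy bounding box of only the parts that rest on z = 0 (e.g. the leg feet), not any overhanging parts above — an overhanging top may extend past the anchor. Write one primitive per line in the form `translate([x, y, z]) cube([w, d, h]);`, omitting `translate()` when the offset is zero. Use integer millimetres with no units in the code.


translate([379, 184, 0]) cube([91, 81, 2085]);
translate([1261, 184, 0]) cube([91, 81, 2085]);
translate([379, 184, 2085]) cube([973, 81, 100]);


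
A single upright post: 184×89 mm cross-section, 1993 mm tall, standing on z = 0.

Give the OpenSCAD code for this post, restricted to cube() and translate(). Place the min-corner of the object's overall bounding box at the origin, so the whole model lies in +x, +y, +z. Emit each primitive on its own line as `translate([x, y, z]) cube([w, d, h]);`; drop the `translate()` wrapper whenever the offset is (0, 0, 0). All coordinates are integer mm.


cube([184, 89, 1993]);


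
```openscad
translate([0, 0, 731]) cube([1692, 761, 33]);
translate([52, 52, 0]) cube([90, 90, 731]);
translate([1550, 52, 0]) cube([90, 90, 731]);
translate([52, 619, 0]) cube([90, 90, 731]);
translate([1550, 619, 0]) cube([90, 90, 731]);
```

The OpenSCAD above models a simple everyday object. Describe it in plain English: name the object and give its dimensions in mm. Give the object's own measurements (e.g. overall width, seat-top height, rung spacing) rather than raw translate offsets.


A rectangular dining table. The top is 1692×761×33 mm with its upper surface at z = 764 mm. It stands on four 90×90 mm square legs, each inset 52 mm from the nearest pair of top edges, running from the floor to the underside of the top.


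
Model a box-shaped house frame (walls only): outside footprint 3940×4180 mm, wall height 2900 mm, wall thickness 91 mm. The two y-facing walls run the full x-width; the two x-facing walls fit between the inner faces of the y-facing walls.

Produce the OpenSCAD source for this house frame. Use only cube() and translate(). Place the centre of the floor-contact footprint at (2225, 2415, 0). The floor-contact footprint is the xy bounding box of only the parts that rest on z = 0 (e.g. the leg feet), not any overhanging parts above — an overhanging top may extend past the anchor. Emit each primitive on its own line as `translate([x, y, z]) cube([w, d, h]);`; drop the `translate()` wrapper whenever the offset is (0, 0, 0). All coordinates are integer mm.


translate([255, 325, 0]) cube([3940, 91, 2900]);
translate([255, 4414, 0]) cube([3940, 91, 2900]);
translate([255, 416, 0]) cube([91, 3998, 2900]);
translate([4104, 416, 0]) cube([91, 3998, 2900]);
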